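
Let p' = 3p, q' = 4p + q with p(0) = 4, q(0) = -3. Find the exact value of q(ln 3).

183

A = [[3,0],[4,1]]; eigenvalues λ = 1, 3.
Eigenvectors: (0,1) for λ=1, (1,2) for λ=3.
From the initial condition, c_1 = -11, c_2 = 4.
q(ln 3) = (-11)(3^1)(1) + (4)(3^3)(2) = 183.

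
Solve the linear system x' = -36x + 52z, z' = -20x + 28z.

Coefficient matrix A = [[-36, 52], [-20, 28]].
Characteristic polynomial det(A - λI) = λ^2 + 8λ + 32 = 0.
Eigenvalues λ = -4 ± 4i (complex conjugate pair).
For λ=-4+4i: an eigenvector is (-2,-1) - i(3,2) = (-2 - 3i, -1 - 2i).
A real fundamental pair from Re and Im of e^((-4+4i)t)v: X_1 = e^(-4t)(cos(4t)·(-2,-1) + sin(4t)·(3,2)), X_2 = e^(-4t)(sin(4t)·(-2,-1) - cos(4t)·(3,2)).
General solution: K_1X_1 + K_2X_2.

x(t) = 3K_1e^(-4t)sin(4t) - 2K_1e^(-4t)cos(4t) - 2K_2e^(-4t)sin(4t) - 3K_2e^(-4t)cos(4t), z(t) = 2K_1e^(-4t)sin(4t) - K_1e^(-4t)cos(4t) - K_2e^(-4t)sin(4t) - 2K_2e^(-4t)cos(4t)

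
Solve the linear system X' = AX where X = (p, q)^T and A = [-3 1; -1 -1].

Coefficient matrix A = [[-3, 1], [-1, -1]].
Characteristic polynomial det(A - λI) = λ^2 + 4λ + 4 = 0.
Single eigenvalue λ = -2 with algebraic multiplicity 2.
Eigenvector v = (-1,-1); generalized eigenvector w with (A-λI)w=v is (1,0).
General solution: e^(-2t)[K_1·v + K_2·(t·v + w)].

p(t) = -K_1e^(-2t) - K_2te^(-2t) + K_2e^(-2t), q(t) = -K_1e^(-2t) - K_2te^(-2t)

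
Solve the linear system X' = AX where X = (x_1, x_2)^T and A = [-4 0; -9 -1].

Coefficient matrix A = [[-4, 0], [-9, -1]].
Characteristic polynomial det(A - λI) = λ^2 + 5λ + 4 = 0.
Eigenvalues λ = -1, -4.
For λ=-1: (A-λI) row 1 is [-3, 0], so an eigenvector is (0, 1).
For λ=-4: (A-λI) row 2 is [-9, 3], so an eigenvector is (1, 3).
General solution: K_1e^(-t)(0,1) + K_2e^(-4t)(1,3).

x_1(t) = K_2e^(-4t), x_2(t) = K_1e^(-t) + 3K_2e^(-4t)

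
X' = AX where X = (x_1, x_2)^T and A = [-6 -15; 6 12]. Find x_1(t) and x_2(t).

Coefficient matrix A = [[-6, -15], [6, 12]].
Characteristic polynomial det(A - λI) = λ^2 - 6λ + 18 = 0.
Eigenvalues λ = 3 ± 3i (complex conjugate pair).
For λ=3+3i: an eigenvector is (-1,1) - i(-2,1) = (-1 + 2i, 1 - i).
A real fundamental pair from Re and Im of e^((3+3i)t)v: X_1 = e^(3t)(cos(3t)·(-1,1) + sin(3t)·(-2,1)), X_2 = e^(3t)(sin(3t)·(-1,1) - cos(3t)·(-2,1)).
General solution: c_1X_1 + c_2X_2.

x_1(t) = -2c_1e^(3t)sin(3t) - c_1e^(3t)cos(3t) - c_2e^(3t)sin(3t) + 2c_2e^(3t)cos(3t), x_2(t) = c_1e^(3t)sin(3t) + c_1e^(3t)cos(3t) + c_2e^(3t)sin(3t) - c_2e^(3t)cos(3t)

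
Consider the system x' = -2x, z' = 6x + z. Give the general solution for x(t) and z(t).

x(t) = K_1e^(-2t), z(t) = -2K_1e^(-2t) + K_2e^(t)

Coefficient matrix A = [[-2, 0], [6, 1]].
Characteristic polynomial det(A - λI) = λ^2 + λ - 2 = 0.
Eigenvalues λ = -2, 1.
For λ=-2: (A-λI) row 2 is [6, 3], so an eigenvector is (1, -2).
For λ=1: (A-λI) row 1 is [-3, 0], so an eigenvector is (0, 1).
General solution: K_1e^(-2t)(1,-2) + K_2e^(t)(0,1).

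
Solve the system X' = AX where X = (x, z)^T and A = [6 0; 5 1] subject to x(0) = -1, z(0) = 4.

Coefficient matrix A = [[6, 0], [5, 1]].
Characteristic polynomial det(A - λI) = λ^2 - 7λ + 6 = 0.
Eigenvalues λ = 1, 6.
For λ=1: (A-λI) row 1 is [5, 0], so an eigenvector is (0, 1).
For λ=6: (A-λI) row 2 is [5, -5], so an eigenvector is (-1, -1).
General solution: c_1e^(t)(0,1) + c_2e^(6t)(-1,-1).
Applying x(0)=-1, z(0)=4 gives c_1=5, c_2=1.

x(t) = -e^(6t), z(t) = -e^(6t) + 5e^(t)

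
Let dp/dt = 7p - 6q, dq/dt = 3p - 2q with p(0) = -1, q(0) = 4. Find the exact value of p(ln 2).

A = [[7,-6],[3,-2]]; eigenvalues λ = 4, 1.
Eigenvectors: (-2,-1) for λ=4, (-1,-1) for λ=1.
From the initial condition, c_1 = 5, c_2 = -9.
p(ln 2) = (5)(2^4)(-2) + (-9)(2^1)(-1) = -142.

-142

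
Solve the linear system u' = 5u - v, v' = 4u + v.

u(t) = -C_1e^(3t) - C_2te^(3t), v(t) = -2C_1e^(3t) - 2C_2te^(3t) + C_2e^(3t)

Coefficient matrix A = [[5, -1], [4, 1]].
Characteristic polynomial det(A - λI) = λ^2 - 6λ + 9 = 0.
Single eigenvalue λ = 3 with algebraic multiplicity 2.
Eigenvector v = (-1,-2); generalized eigenvector w with (A-λI)w=v is (0,1).
General solution: e^(3t)[C_1·v + C_2·(t·v + w)].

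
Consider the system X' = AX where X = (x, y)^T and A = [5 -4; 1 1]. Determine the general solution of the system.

Coefficient matrix A = [[5, -4], [1, 1]].
Characteristic polynomial det(A - λI) = λ^2 - 6λ + 9 = 0.
Single eigenvalue λ = 3 with algebraic multiplicity 2.
Eigenvector v = (-2,-1); generalized eigenvector w with (A-λI)w=v is (3,2).
General solution: e^(3t)[c_1·v + c_2·(t·v + w)].

x(t) = -2c_1e^(3t) - 2c_2te^(3t) + 3c_2e^(3t), y(t) = -c_1e^(3t) - c_2te^(3t) + 2c_2e^(3t)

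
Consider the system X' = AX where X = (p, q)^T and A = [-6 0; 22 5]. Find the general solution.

p(t) = -C_2e^(-6t), q(t) = -C_1e^(5t) + 2C_2e^(-6t)

Coefficient matrix A = [[-6, 0], [22, 5]].
Characteristic polynomial det(A - λI) = λ^2 + λ - 30 = 0.
Eigenvalues λ = 5, -6.
For λ=5: (A-λI) row 1 is [-11, 0], so an eigenvector is (0, -1).
For λ=-6: (A-λI) row 2 is [22, 11], so an eigenvector is (-1, 2).
General solution: C_1e^(5t)(0,-1) + C_2e^(-6t)(-1,2).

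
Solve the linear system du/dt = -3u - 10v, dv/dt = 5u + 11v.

Coefficient matrix A = [[-3, -10], [5, 11]].
Characteristic polynomial det(A - λI) = λ^2 - 8λ + 17 = 0.
Eigenvalues λ = 4 ± i (complex conjugate pair).
For λ=4+i: an eigenvector is (3,-2) - i(-1,1) = (3 + i, -2 - i).
A real fundamental pair from Re and Im of e^((4+i)t)v: X_1 = e^(4t)(cos(t)·(3,-2) + sin(t)·(-1,1)), X_2 = e^(4t)(sin(t)·(3,-2) - cos(t)·(-1,1)).
General solution: C_1X_1 + C_2X_2.

u(t) = -C_1e^(4t)sin(t) + 3C_1e^(4t)cos(t) + 3C_2e^(4t)sin(t) + C_2e^(4t)cos(t), v(t) = C_1e^(4t)sin(t) - 2C_1e^(4t)cos(t) - 2C_2e^(4t)sin(t) - C_2e^(4t)cos(t)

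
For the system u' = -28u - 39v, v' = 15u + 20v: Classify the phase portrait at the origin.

stable spiral

A = [[-28,-39],[15,20]]; det(A-λI) = λ^2 + 8λ + 25.
λ = -4 ± 3i: negative real part.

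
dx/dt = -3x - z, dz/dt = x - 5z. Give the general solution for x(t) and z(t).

Coefficient matrix A = [[-3, -1], [1, -5]].
Characteristic polynomial det(A - λI) = λ^2 + 8λ + 16 = 0.
Single eigenvalue λ = -4 with algebraic multiplicity 2.
Eigenvector v = (1,1); generalized eigenvector w with (A-λI)w=v is (2,1).
General solution: e^(-4t)[c_1·v + c_2·(t·v + w)].

x(t) = c_1e^(-4t) + c_2te^(-4t) + 2c_2e^(-4t), z(t) = c_1e^(-4t) + c_2te^(-4t) + c_2e^(-4t)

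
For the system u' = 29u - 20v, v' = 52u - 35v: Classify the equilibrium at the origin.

stable spiral

A = [[29,-20],[52,-35]]; det(A-λI) = λ^2 + 6λ + 25.
λ = -3 ± 4i: negative real part.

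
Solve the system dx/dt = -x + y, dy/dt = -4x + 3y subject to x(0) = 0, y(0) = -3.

Coefficient matrix A = [[-1, 1], [-4, 3]].
Characteristic polynomial det(A - λI) = λ^2 - 2λ + 1 = 0.
Single eigenvalue λ = 1 with algebraic multiplicity 2.
Eigenvector v = (1,2); generalized eigenvector w with (A-λI)w=v is (1,3).
General solution: e^(t)[c_1·v + c_2·(t·v + w)].
Applying x(0)=0, y(0)=-3 gives c_1=3, c_2=-3.

x(t) = -3te^(t), y(t) = -6te^(t) - 3e^(t)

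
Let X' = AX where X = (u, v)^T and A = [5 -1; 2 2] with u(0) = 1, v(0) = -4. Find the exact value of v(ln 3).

A = [[5,-1],[2,2]]; eigenvalues λ = 4, 3.
Eigenvectors: (1,1) for λ=4, (-1,-2) for λ=3.
From the initial condition, c_1 = 6, c_2 = 5.
v(ln 3) = (6)(3^4)(1) + (5)(3^3)(-2) = 216.

216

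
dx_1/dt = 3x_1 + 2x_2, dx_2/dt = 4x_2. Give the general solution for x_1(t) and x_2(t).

x_1(t) = -2C_1e^(4t) + C_2e^(3t), x_2(t) = -C_1e^(4t)

Coefficient matrix A = [[3, 2], [0, 4]].
Characteristic polynomial det(A - λI) = λ^2 - 7λ + 12 = 0.
Eigenvalues λ = 4, 3.
For λ=4: (A-λI) row 1 is [-1, 2], so an eigenvector is (-2, -1).
For λ=3: (A-λI) row 1 is [0, 2], so an eigenvector is (1, 0).
General solution: C_1e^(4t)(-2,-1) + C_2e^(3t)(1,0).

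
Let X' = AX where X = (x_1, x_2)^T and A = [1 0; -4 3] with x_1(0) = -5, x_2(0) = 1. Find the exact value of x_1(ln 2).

-10

A = [[1,0],[-4,3]]; eigenvalues λ = 3, 1.
Eigenvectors: (0,-1) for λ=3, (-1,-2) for λ=1.
From the initial condition, c_1 = -11, c_2 = 5.
x_1(ln 2) = (-11)(2^3)(0) + (5)(2^1)(-1) = -10.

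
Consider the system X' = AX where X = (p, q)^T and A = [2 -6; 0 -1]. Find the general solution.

p(t) = K_1e^(2t) + 2K_2e^(-t), q(t) = K_2e^(-t)

Coefficient matrix A = [[2, -6], [0, -1]].
Characteristic polynomial det(A - λI) = λ^2 - λ - 2 = 0.
Eigenvalues λ = 2, -1.
For λ=2: (A-λI) row 1 is [0, -6], so an eigenvector is (1, 0).
For λ=-1: (A-λI) row 1 is [3, -6], so an eigenvector is (2, 1).
General solution: K_1e^(2t)(1,0) + K_2e^(-t)(2,1).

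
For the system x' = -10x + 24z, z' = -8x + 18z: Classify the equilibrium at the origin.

unstable node

A = [[-10,24],[-8,18]]; det(A-λI) = λ^2 - 8λ + 12.
λ = 2, 6: both positive.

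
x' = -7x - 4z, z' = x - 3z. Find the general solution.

x(t) = -2c_1e^(-5t) - 2c_2te^(-5t) - c_2e^(-5t), z(t) = c_1e^(-5t) + c_2te^(-5t) + c_2e^(-5t)

Coefficient matrix A = [[-7, -4], [1, -3]].
Characteristic polynomial det(A - λI) = λ^2 + 10λ + 25 = 0.
Single eigenvalue λ = -5 with algebraic multiplicity 2.
Eigenvector v = (-2,1); generalized eigenvector w with (A-λI)w=v is (-1,1).
General solution: e^(-5t)[c_1·v + c_2·(t·v + w)].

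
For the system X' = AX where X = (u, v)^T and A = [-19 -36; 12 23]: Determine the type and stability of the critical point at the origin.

A = [[-19,-36],[12,23]]; det(A-λI) = λ^2 - 4λ - 5.
λ = 5, -1: opposite signs.

saddle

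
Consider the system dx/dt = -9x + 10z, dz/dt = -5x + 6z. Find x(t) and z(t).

Coefficient matrix A = [[-9, 10], [-5, 6]].
Characteristic polynomial det(A - λI) = λ^2 + 3λ - 4 = 0.
Eigenvalues λ = -4, 1.
For λ=-4: (A-λI) row 1 is [-5, 10], so an eigenvector is (2, 1).
For λ=1: (A-λI) row 1 is [-10, 10], so an eigenvector is (-1, -1).
General solution: C_1e^(-4t)(2,1) + C_2e^(t)(-1,-1).

x(t) = 2C_1e^(-4t) - C_2e^(t), z(t) = C_1e^(-4t) - C_2e^(t)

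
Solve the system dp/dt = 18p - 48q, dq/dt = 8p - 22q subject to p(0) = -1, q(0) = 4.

Coefficient matrix A = [[18, -48], [8, -22]].
Characteristic polynomial det(A - λI) = λ^2 + 4λ - 12 = 0.
Eigenvalues λ = -6, 2.
For λ=-6: (A-λI) row 1 is [24, -48], so an eigenvector is (-2, -1).
For λ=2: (A-λI) row 1 is [16, -48], so an eigenvector is (-3, -1).
General solution: c_1e^(-6t)(-2,-1) + c_2e^(2t)(-3,-1).
Applying p(0)=-1, q(0)=4 gives c_1=-13, c_2=9.

p(t) = -27e^(2t) + 26e^(-6t), q(t) = -9e^(2t) + 13e^(-6t)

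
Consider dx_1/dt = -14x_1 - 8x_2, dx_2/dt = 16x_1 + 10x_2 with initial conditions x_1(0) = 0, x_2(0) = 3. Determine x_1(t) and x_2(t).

x_1(t) = -3e^(2t) + 3e^(-6t), x_2(t) = 6e^(2t) - 3e^(-6t)

Coefficient matrix A = [[-14, -8], [16, 10]].
Characteristic polynomial det(A - λI) = λ^2 + 4λ - 12 = 0.
Eigenvalues λ = 2, -6.
For λ=2: (A-λI) row 1 is [-16, -8], so an eigenvector is (-1, 2).
For λ=-6: (A-λI) row 1 is [-8, -8], so an eigenvector is (1, -1).
General solution: c_1e^(2t)(-1,2) + c_2e^(-6t)(1,-1).
Applying x_1(0)=0, x_2(0)=3 gives c_1=3, c_2=3.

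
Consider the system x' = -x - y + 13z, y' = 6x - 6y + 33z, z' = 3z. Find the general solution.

Coefficient matrix A = [[-1, -1, 13], [6, -6, 33], [0, 0, 3]].
det(A - λI) = 0 gives eigenvalues λ = 3, -4, -3.
For λ=3: eigenvector (2,5,1).
For λ=-4: eigenvector (1,3,0).
For λ=-3: eigenvector (1,2,0).
General solution: K_1e^(3t)(2,5,1) + K_2e^(-4t)(1,3,0) + K_3e^(-3t)(1,2,0).

x(t) = 2K_1e^(3t) + K_2e^(-4t) + K_3e^(-3t), y(t) = 5K_1e^(3t) + 3K_2e^(-4t) + 2K_3e^(-3t), z(t) = K_1e^(3t)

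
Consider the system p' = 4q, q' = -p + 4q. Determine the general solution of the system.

Coefficient matrix A = [[0, 4], [-1, 4]].
Characteristic polynomial det(A - λI) = λ^2 - 4λ + 4 = 0.
Single eigenvalue λ = 2 with algebraic multiplicity 2.
Eigenvector v = (2,1); generalized eigenvector w with (A-λI)w=v is (-1,0).
General solution: e^(2t)[K_1·v + K_2·(t·v + w)].

p(t) = 2K_1e^(2t) + 2K_2te^(2t) - K_2e^(2t), q(t) = K_1e^(2t) + K_2te^(2t)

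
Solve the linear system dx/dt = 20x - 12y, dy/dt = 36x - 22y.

x(t) = -C_1e^(-4t) - 2C_2e^(2t), y(t) = -2C_1e^(-4t) - 3C_2e^(2t)

Coefficient matrix A = [[20, -12], [36, -22]].
Characteristic polynomial det(A - λI) = λ^2 + 2λ - 8 = 0.
Eigenvalues λ = -4, 2.
For λ=-4: (A-λI) row 1 is [24, -12], so an eigenvector is (-1, -2).
For λ=2: (A-λI) row 1 is [18, -12], so an eigenvector is (-2, -3).
General solution: C_1e^(-4t)(-1,-2) + C_2e^(2t)(-2,-3).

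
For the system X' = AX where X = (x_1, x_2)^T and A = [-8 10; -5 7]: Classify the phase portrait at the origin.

saddle

A = [[-8,10],[-5,7]]; det(A-λI) = λ^2 + λ - 6.
λ = -3, 2: opposite signs.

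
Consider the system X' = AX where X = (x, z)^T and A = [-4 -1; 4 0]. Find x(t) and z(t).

x(t) = K_1e^(-2t) + K_2te^(-2t) + K_2e^(-2t), z(t) = -2K_1e^(-2t) - 2K_2te^(-2t) - 3K_2e^(-2t)

Coefficient matrix A = [[-4, -1], [4, 0]].
Characteristic polynomial det(A - λI) = λ^2 + 4λ + 4 = 0.
Single eigenvalue λ = -2 with algebraic multiplicity 2.
Eigenvector v = (1,-2); generalized eigenvector w with (A-λI)w=v is (1,-3).
General solution: e^(-2t)[K_1·v + K_2·(t·v + w)].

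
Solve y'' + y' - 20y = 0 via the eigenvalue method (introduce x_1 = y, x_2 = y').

y(t) = K_1e^(4t) + K_2e^(-5t)

Let x_1 = y, x_2 = y'. Then x_1' = x_2 and x_2' = 20x_1 - x_2.
A = [[0,1],[20,-1]]; det(A-λI) = λ^2 + λ - 20.
Eigenvalues λ = 4, -5 with eigenvectors (1,4), (1,-5).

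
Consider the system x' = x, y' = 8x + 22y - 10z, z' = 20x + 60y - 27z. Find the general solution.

x(t) = K_1e^(t), y(t) = 2K_1e^(t) + 5K_2e^(-2t) + 2K_3e^(-3t), z(t) = 5K_1e^(t) + 12K_2e^(-2t) + 5K_3e^(-3t)

Coefficient matrix A = [[1, 0, 0], [8, 22, -10], [20, 60, -27]].
det(A - λI) = 0 gives eigenvalues λ = 1, -2, -3.
For λ=1: eigenvector (1,2,5).
For λ=-2: eigenvector (0,5,12).
For λ=-3: eigenvector (0,2,5).
General solution: K_1e^(t)(1,2,5) + K_2e^(-2t)(0,5,12) + K_3e^(-3t)(0,2,5).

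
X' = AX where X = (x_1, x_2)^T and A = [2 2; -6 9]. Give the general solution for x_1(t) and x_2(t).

Coefficient matrix A = [[2, 2], [-6, 9]].
Characteristic polynomial det(A - λI) = λ^2 - 11λ + 30 = 0.
Eigenvalues λ = 6, 5.
For λ=6: (A-λI) row 1 is [-4, 2], so an eigenvector is (1, 2).
For λ=5: (A-λI) row 1 is [-3, 2], so an eigenvector is (2, 3).
General solution: C_1e^(6t)(1,2) + C_2e^(5t)(2,3).

x_1(t) = C_1e^(6t) + 2C_2e^(5t), x_2(t) = 2C_1e^(6t) + 3C_2e^(5t)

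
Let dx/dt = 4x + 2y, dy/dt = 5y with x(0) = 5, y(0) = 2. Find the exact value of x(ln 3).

1053

A = [[4,2],[0,5]]; eigenvalues λ = 4, 5.
Eigenvectors: (-1,0) for λ=4, (2,1) for λ=5.
From the initial condition, c_1 = -1, c_2 = 2.
x(ln 3) = (-1)(3^4)(-1) + (2)(3^5)(2) = 1053.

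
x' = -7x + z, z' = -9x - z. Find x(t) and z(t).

x(t) = K_1e^(-4t) + K_2te^(-4t), z(t) = 3K_1e^(-4t) + 3K_2te^(-4t) + K_2e^(-4t)

Coefficient matrix A = [[-7, 1], [-9, -1]].
Characteristic polynomial det(A - λI) = λ^2 + 8λ + 16 = 0.
Single eigenvalue λ = -4 with algebraic multiplicity 2.
Eigenvector v = (1,3); generalized eigenvector w with (A-λI)w=v is (0,1).
General solution: e^(-4t)[K_1·v + K_2·(t·v + w)].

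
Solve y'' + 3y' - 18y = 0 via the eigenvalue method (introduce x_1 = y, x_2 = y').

Let x_1 = y, x_2 = y'. Then x_1' = x_2 and x_2' = 18x_1 - 3x_2.
A = [[0,1],[18,-3]]; det(A-λI) = λ^2 + 3λ - 18.
Eigenvalues λ = -6, 3 with eigenvectors (1,-6), (1,3).

y(t) = c_1e^(-6t) + c_2e^(3t)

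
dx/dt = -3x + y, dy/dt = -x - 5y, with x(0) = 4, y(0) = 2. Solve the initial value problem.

Coefficient matrix A = [[-3, 1], [-1, -5]].
Characteristic polynomial det(A - λI) = λ^2 + 8λ + 16 = 0.
Single eigenvalue λ = -4 with algebraic multiplicity 2.
Eigenvector v = (-1,1); generalized eigenvector w with (A-λI)w=v is (1,-2).
General solution: e^(-4t)[K_1·v + K_2·(t·v + w)].
Applying x(0)=4, y(0)=2 gives K_1=-10, K_2=-6.

x(t) = 6te^(-4t) + 4e^(-4t), y(t) = -6te^(-4t) + 2e^(-4t)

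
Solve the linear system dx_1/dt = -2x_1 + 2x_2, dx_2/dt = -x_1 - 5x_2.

Coefficient matrix A = [[-2, 2], [-1, -5]].
Characteristic polynomial det(A - λI) = λ^2 + 7λ + 12 = 0.
Eigenvalues λ = -4, -3.
For λ=-4: (A-λI) row 1 is [2, 2], so an eigenvector is (-1, 1).
For λ=-3: (A-λI) row 1 is [1, 2], so an eigenvector is (-2, 1).
General solution: C_1e^(-4t)(-1,1) + C_2e^(-3t)(-2,1).

x_1(t) = -C_1e^(-4t) - 2C_2e^(-3t), x_2(t) = C_1e^(-4t) + C_2e^(-3t)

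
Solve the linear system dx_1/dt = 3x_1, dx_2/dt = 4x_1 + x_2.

x_1(t) = K_1e^(3t), x_2(t) = 2K_1e^(3t) + K_2e^(t)

Coefficient matrix A = [[3, 0], [4, 1]].
Characteristic polynomial det(A - λI) = λ^2 - 4λ + 3 = 0.
Eigenvalues λ = 3, 1.
For λ=3: (A-λI) row 2 is [4, -2], so an eigenvector is (1, 2).
For λ=1: (A-λI) row 1 is [2, 0], so an eigenvector is (0, 1).
General solution: K_1e^(3t)(1,2) + K_2e^(t)(0,1).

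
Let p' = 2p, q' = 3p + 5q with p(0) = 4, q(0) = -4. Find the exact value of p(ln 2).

A = [[2,0],[3,5]]; eigenvalues λ = 5, 2.
Eigenvectors: (0,-1) for λ=5, (1,-1) for λ=2.
From the initial condition, c_1 = 0, c_2 = 4.
p(ln 2) = (0)(2^5)(0) + (4)(2^2)(1) = 16.

16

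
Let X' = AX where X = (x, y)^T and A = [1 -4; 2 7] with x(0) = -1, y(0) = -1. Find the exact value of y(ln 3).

-675

A = [[1,-4],[2,7]]; eigenvalues λ = 5, 3.
Eigenvectors: (1,-1) for λ=5, (2,-1) for λ=3.
From the initial condition, c_1 = 3, c_2 = -2.
y(ln 3) = (3)(3^5)(-1) + (-2)(3^3)(-1) = -675.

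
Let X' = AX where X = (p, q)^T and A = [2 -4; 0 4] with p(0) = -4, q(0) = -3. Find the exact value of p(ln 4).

1376

A = [[2,-4],[0,4]]; eigenvalues λ = 2, 4.
Eigenvectors: (-1,0) for λ=2, (2,-1) for λ=4.
From the initial condition, c_1 = 10, c_2 = 3.
p(ln 4) = (10)(4^2)(-1) + (3)(4^4)(2) = 1376.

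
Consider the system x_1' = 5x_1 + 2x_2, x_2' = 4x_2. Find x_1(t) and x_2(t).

Coefficient matrix A = [[5, 2], [0, 4]].
Characteristic polynomial det(A - λI) = λ^2 - 9λ + 20 = 0.
Eigenvalues λ = 4, 5.
For λ=4: (A-λI) row 1 is [1, 2], so an eigenvector is (-2, 1).
For λ=5: (A-λI) row 1 is [0, 2], so an eigenvector is (-1, 0).
General solution: K_1e^(4t)(-2,1) + K_2e^(5t)(-1,0).

x_1(t) = -2K_1e^(4t) - K_2e^(5t), x_2(t) = K_1e^(4t)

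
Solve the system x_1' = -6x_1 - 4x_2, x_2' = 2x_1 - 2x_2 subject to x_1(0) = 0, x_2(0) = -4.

x_1(t) = 8e^(-4t)sin(2t), x_2(t) = -4e^(-4t)sin(2t) - 4e^(-4t)cos(2t)

Coefficient matrix A = [[-6, -4], [2, -2]].
Characteristic polynomial det(A - λI) = λ^2 + 8λ + 20 = 0.
Eigenvalues λ = -4 ± 2i (complex conjugate pair).
For λ=-4+2i: an eigenvector is (-1,0) - i(1,-1) = (-1 - i, 0 + i).
A real fundamental pair from Re and Im of e^((-4+2i)t)v: X_1 = e^(-4t)(cos(2t)·(-1,0) + sin(2t)·(1,-1)), X_2 = e^(-4t)(sin(2t)·(-1,0) - cos(2t)·(1,-1)).
General solution: c_1X_1 + c_2X_2.
Applying x_1(0)=0, x_2(0)=-4 gives c_1=4, c_2=-4.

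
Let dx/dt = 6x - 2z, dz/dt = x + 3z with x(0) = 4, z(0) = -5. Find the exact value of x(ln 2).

A = [[6,-2],[1,3]]; eigenvalues λ = 4, 5.
Eigenvectors: (1,1) for λ=4, (2,1) for λ=5.
From the initial condition, c_1 = -14, c_2 = 9.
x(ln 2) = (-14)(2^4)(1) + (9)(2^5)(2) = 352.

352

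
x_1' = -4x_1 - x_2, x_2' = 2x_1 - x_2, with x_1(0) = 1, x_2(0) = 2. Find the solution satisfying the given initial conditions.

x_1(t) = -3e^(-2t) + 4e^(-3t), x_2(t) = 6e^(-2t) - 4e^(-3t)

Coefficient matrix A = [[-4, -1], [2, -1]].
Characteristic polynomial det(A - λI) = λ^2 + 5λ + 6 = 0.
Eigenvalues λ = -2, -3.
For λ=-2: (A-λI) row 1 is [-2, -1], so an eigenvector is (-1, 2).
For λ=-3: (A-λI) row 1 is [-1, -1], so an eigenvector is (-1, 1).
General solution: C_1e^(-2t)(-1,2) + C_2e^(-3t)(-1,1).
Applying x_1(0)=1, x_2(0)=2 gives C_1=3, C_2=-4.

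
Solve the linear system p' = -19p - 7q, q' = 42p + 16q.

p(t) = -c_1e^(-5t) + c_2e^(2t), q(t) = 2c_1e^(-5t) - 3c_2e^(2t)

Coefficient matrix A = [[-19, -7], [42, 16]].
Characteristic polynomial det(A - λI) = λ^2 + 3λ - 10 = 0.
Eigenvalues λ = -5, 2.
For λ=-5: (A-λI) row 1 is [-14, -7], so an eigenvector is (-1, 2).
For λ=2: (A-λI) row 1 is [-21, -7], so an eigenvector is (1, -3).
General solution: c_1e^(-5t)(-1,2) + c_2e^(2t)(1,-3).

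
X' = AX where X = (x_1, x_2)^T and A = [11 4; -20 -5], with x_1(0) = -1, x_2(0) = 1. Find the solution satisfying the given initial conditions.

Coefficient matrix A = [[11, 4], [-20, -5]].
Characteristic polynomial det(A - λI) = λ^2 - 6λ + 25 = 0.
Eigenvalues λ = 3 ± 4i (complex conjugate pair).
For λ=3+4i: an eigenvector is (0,1) - i(1,-2) = (0 - i, 1 + 2i).
A real fundamental pair from Re and Im of e^((3+4i)t)v: X_1 = e^(3t)(cos(4t)·(0,1) + sin(4t)·(1,-2)), X_2 = e^(3t)(sin(4t)·(0,1) - cos(4t)·(1,-2)).
General solution: K_1X_1 + K_2X_2.
Applying x_1(0)=-1, x_2(0)=1 gives K_1=-1, K_2=1.

x_1(t) = -e^(3t)sin(4t) - e^(3t)cos(4t), x_2(t) = 3e^(3t)sin(4t) + e^(3t)cos(4t)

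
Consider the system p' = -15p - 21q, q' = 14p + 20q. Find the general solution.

p(t) = -3c_1e^(-t) + c_2e^(6t), q(t) = 2c_1e^(-t) - c_2e^(6t)

Coefficient matrix A = [[-15, -21], [14, 20]].
Characteristic polynomial det(A - λI) = λ^2 - 5λ - 6 = 0.
Eigenvalues λ = -1, 6.
For λ=-1: (A-λI) row 1 is [-14, -21], so an eigenvector is (-3, 2).
For λ=6: (A-λI) row 1 is [-21, -21], so an eigenvector is (1, -1).
General solution: c_1e^(-t)(-3,2) + c_2e^(6t)(1,-1).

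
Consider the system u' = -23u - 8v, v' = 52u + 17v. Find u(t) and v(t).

u(t) = C_1e^(-3t)sin(4t) + C_1e^(-3t)cos(4t) + C_2e^(-3t)sin(4t) - C_2e^(-3t)cos(4t), v(t) = -2C_1e^(-3t)sin(4t) - 3C_1e^(-3t)cos(4t) - 3C_2e^(-3t)sin(4t) + 2C_2e^(-3t)cos(4t)

Coefficient matrix A = [[-23, -8], [52, 17]].
Characteristic polynomial det(A - λI) = λ^2 + 6λ + 25 = 0.
Eigenvalues λ = -3 ± 4i (complex conjugate pair).
For λ=-3+4i: an eigenvector is (1,-3) - i(1,-2) = (1 - i, -3 + 2i).
A real fundamental pair from Re and Im of e^((-3+4i)t)v: X_1 = e^(-3t)(cos(4t)·(1,-3) + sin(4t)·(1,-2)), X_2 = e^(-3t)(sin(4t)·(1,-3) - cos(4t)·(1,-2)).
General solution: C_1X_1 + C_2X_2.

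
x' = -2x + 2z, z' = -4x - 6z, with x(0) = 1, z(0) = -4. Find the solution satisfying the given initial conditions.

x(t) = -3e^(-4t)sin(2t) + e^(-4t)cos(2t), z(t) = 2e^(-4t)sin(2t) - 4e^(-4t)cos(2t)

Coefficient matrix A = [[-2, 2], [-4, -6]].
Characteristic polynomial det(A - λI) = λ^2 + 8λ + 20 = 0.
Eigenvalues λ = -4 ± 2i (complex conjugate pair).
For λ=-4+2i: an eigenvector is (-1,1) - i(0,1) = (-1, 1 - i).
A real fundamental pair from Re and Im of e^((-4+2i)t)v: X_1 = e^(-4t)(cos(2t)·(-1,1) + sin(2t)·(0,1)), X_2 = e^(-4t)(sin(2t)·(-1,1) - cos(2t)·(0,1)).
General solution: K_1X_1 + K_2X_2.
Applying x(0)=1, z(0)=-4 gives K_1=-1, K_2=3.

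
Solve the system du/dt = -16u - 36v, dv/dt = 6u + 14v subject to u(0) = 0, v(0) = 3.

Coefficient matrix A = [[-16, -36], [6, 14]].
Characteristic polynomial det(A - λI) = λ^2 + 2λ - 8 = 0.
Eigenvalues λ = -4, 2.
For λ=-4: (A-λI) row 1 is [-12, -36], so an eigenvector is (-3, 1).
For λ=2: (A-λI) row 1 is [-18, -36], so an eigenvector is (2, -1).
General solution: K_1e^(-4t)(-3,1) + K_2e^(2t)(2,-1).
Applying u(0)=0, v(0)=3 gives K_1=-6, K_2=-9.

u(t) = -18e^(2t) + 18e^(-4t), v(t) = 9e^(2t) - 6e^(-4t)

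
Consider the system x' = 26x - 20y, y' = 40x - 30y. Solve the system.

Coefficient matrix A = [[26, -20], [40, -30]].
Characteristic polynomial det(A - λI) = λ^2 + 4λ + 20 = 0.
Eigenvalues λ = -2 ± 4i (complex conjugate pair).
For λ=-2+4i: an eigenvector is (-2,-3) - i(1,1) = (-2 - i, -3 - i).
A real fundamental pair from Re and Im of e^((-2+4i)t)v: X_1 = e^(-2t)(cos(4t)·(-2,-3) + sin(4t)·(1,1)), X_2 = e^(-2t)(sin(4t)·(-2,-3) - cos(4t)·(1,1)).
General solution: K_1X_1 + K_2X_2.

x(t) = K_1e^(-2t)sin(4t) - 2K_1e^(-2t)cos(4t) - 2K_2e^(-2t)sin(4t) - K_2e^(-2t)cos(4t), y(t) = K_1e^(-2t)sin(4t) - 3K_1e^(-2t)cos(4t) - 3K_2e^(-2t)sin(4t) - K_2e^(-2t)cos(4t)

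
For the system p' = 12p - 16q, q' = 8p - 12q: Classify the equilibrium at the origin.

A = [[12,-16],[8,-12]]; det(A-λI) = λ^2 - 16.
λ = -4, 4: opposite signs.

saddle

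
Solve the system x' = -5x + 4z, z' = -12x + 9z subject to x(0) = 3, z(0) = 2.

x(t) = -5e^(3t) + 8e^(t), z(t) = -10e^(3t) + 12e^(t)

Coefficient matrix A = [[-5, 4], [-12, 9]].
Characteristic polynomial det(A - λI) = λ^2 - 4λ + 3 = 0.
Eigenvalues λ = 1, 3.
For λ=1: (A-λI) row 1 is [-6, 4], so an eigenvector is (2, 3).
For λ=3: (A-λI) row 1 is [-8, 4], so an eigenvector is (1, 2).
General solution: c_1e^(t)(2,3) + c_2e^(3t)(1,2).
Applying x(0)=3, z(0)=2 gives c_1=4, c_2=-5.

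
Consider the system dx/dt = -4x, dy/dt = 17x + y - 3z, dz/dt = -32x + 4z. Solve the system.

x(t) = K_1e^(-4t), y(t) = -K_1e^(-4t) - K_2e^(4t) + K_3e^(t), z(t) = 4K_1e^(-4t) + K_2e^(4t)

Coefficient matrix A = [[-4, 0, 0], [17, 1, -3], [-32, 0, 4]].
det(A - λI) = 0 gives eigenvalues λ = -4, 4, 1.
For λ=-4: eigenvector (1,-1,4).
For λ=4: eigenvector (0,-1,1).
For λ=1: eigenvector (0,1,0).
General solution: K_1e^(-4t)(1,-1,4) + K_2e^(4t)(0,-1,1) + K_3e^(t)(0,1,0).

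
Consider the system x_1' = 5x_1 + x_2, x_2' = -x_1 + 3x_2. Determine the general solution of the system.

Coefficient matrix A = [[5, 1], [-1, 3]].
Characteristic polynomial det(A - λI) = λ^2 - 8λ + 16 = 0.
Single eigenvalue λ = 4 with algebraic multiplicity 2.
Eigenvector v = (1,-1); generalized eigenvector w with (A-λI)w=v is (-1,2).
General solution: e^(4t)[C_1·v + C_2·(t·v + w)].

x_1(t) = C_1e^(4t) + C_2te^(4t) - C_2e^(4t), x_2(t) = -C_1e^(4t) - C_2te^(4t) + 2C_2e^(4t)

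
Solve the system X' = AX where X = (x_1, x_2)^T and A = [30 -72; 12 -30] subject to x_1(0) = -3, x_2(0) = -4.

x_1(t) = 15e^(6t) - 18e^(-6t), x_2(t) = 5e^(6t) - 9e^(-6t)

Coefficient matrix A = [[30, -72], [12, -30]].
Characteristic polynomial det(A - λI) = λ^2 - 36 = 0.
Eigenvalues λ = -6, 6.
For λ=-6: (A-λI) row 1 is [36, -72], so an eigenvector is (2, 1).
For λ=6: (A-λI) row 1 is [24, -72], so an eigenvector is (-3, -1).
General solution: K_1e^(-6t)(2,1) + K_2e^(6t)(-3,-1).
Applying x_1(0)=-3, x_2(0)=-4 gives K_1=-9, K_2=-5.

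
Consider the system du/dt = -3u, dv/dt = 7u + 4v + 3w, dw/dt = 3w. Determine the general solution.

u(t) = c_1e^(-3t), v(t) = -c_1e^(-3t) + c_2e^(4t) - 3c_3e^(3t), w(t) = c_3e^(3t)

Coefficient matrix A = [[-3, 0, 0], [7, 4, 3], [0, 0, 3]].
det(A - λI) = 0 gives eigenvalues λ = -3, 4, 3.
For λ=-3: eigenvector (1,-1,0).
For λ=4: eigenvector (0,1,0).
For λ=3: eigenvector (0,-3,1).
General solution: c_1e^(-3t)(1,-1,0) + c_2e^(4t)(0,1,0) + c_3e^(3t)(0,-3,1).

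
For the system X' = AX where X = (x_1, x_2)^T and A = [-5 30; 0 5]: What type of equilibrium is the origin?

saddle

A = [[-5,30],[0,5]]; det(A-λI) = λ^2 - 25.
λ = 5, -5: opposite signs.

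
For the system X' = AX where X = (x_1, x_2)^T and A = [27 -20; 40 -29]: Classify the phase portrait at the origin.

stable spiral

A = [[27,-20],[40,-29]]; det(A-λI) = λ^2 + 2λ + 17.
λ = -1 ± 4i: negative real part.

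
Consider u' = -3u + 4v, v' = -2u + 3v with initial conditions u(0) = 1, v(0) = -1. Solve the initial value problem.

Coefficient matrix A = [[-3, 4], [-2, 3]].
Characteristic polynomial det(A - λI) = λ^2 - 1 = 0.
Eigenvalues λ = -1, 1.
For λ=-1: (A-λI) row 1 is [-2, 4], so an eigenvector is (2, 1).
For λ=1: (A-λI) row 1 is [-4, 4], so an eigenvector is (-1, -1).
General solution: K_1e^(-t)(2,1) + K_2e^(t)(-1,-1).
Applying u(0)=1, v(0)=-1 gives K_1=2, K_2=3.

u(t) = -3e^(t) + 4e^(-t), v(t) = -3e^(t) + 2e^(-t)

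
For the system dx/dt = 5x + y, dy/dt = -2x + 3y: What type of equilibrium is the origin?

A = [[5,1],[-2,3]]; det(A-λI) = λ^2 - 8λ + 17.
λ = 4 ± i: positive real part.

unstable spiral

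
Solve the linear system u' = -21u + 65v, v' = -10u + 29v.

Coefficient matrix A = [[-21, 65], [-10, 29]].
Characteristic polynomial det(A - λI) = λ^2 - 8λ + 41 = 0.
Eigenvalues λ = 4 ± 5i (complex conjugate pair).
For λ=4+5i: an eigenvector is (-3,-1) - i(2,1) = (-3 - 2i, -1 - i).
A real fundamental pair from Re and Im of e^((4+5i)t)v: X_1 = e^(4t)(cos(5t)·(-3,-1) + sin(5t)·(2,1)), X_2 = e^(4t)(sin(5t)·(-3,-1) - cos(5t)·(2,1)).
General solution: K_1X_1 + K_2X_2.

u(t) = 2K_1e^(4t)sin(5t) - 3K_1e^(4t)cos(5t) - 3K_2e^(4t)sin(5t) - 2K_2e^(4t)cos(5t), v(t) = K_1e^(4t)sin(5t) - K_1e^(4t)cos(5t) - K_2e^(4t)sin(5t) - K_2e^(4t)cos(5t)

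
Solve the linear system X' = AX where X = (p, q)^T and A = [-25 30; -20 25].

Coefficient matrix A = [[-25, 30], [-20, 25]].
Characteristic polynomial det(A - λI) = λ^2 - 25 = 0.
Eigenvalues λ = 5, -5.
For λ=5: (A-λI) row 1 is [-30, 30], so an eigenvector is (-1, -1).
For λ=-5: (A-λI) row 1 is [-20, 30], so an eigenvector is (3, 2).
General solution: K_1e^(5t)(-1,-1) + K_2e^(-5t)(3,2).

p(t) = -K_1e^(5t) + 3K_2e^(-5t), q(t) = -K_1e^(5t) + 2K_2e^(-5t)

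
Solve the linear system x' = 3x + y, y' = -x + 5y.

Coefficient matrix A = [[3, 1], [-1, 5]].
Characteristic polynomial det(A - λI) = λ^2 - 8λ + 16 = 0.
Single eigenvalue λ = 4 with algebraic multiplicity 2.
Eigenvector v = (1,1); generalized eigenvector w with (A-λI)w=v is (-2,-1).
General solution: e^(4t)[K_1·v + K_2·(t·v + w)].

x(t) = K_1e^(4t) + K_2te^(4t) - 2K_2e^(4t), y(t) = K_1e^(4t) + K_2te^(4t) - K_2e^(4t)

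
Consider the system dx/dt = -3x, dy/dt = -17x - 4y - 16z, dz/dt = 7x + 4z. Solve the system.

Coefficient matrix A = [[-3, 0, 0], [-17, -4, -16], [7, 0, 4]].
det(A - λI) = 0 gives eigenvalues λ = -3, -4, 4.
For λ=-3: eigenvector (1,-1,-1).
For λ=-4: eigenvector (0,1,0).
For λ=4: eigenvector (0,-2,1).
General solution: C_1e^(-3t)(1,-1,-1) + C_2e^(-4t)(0,1,0) + C_3e^(4t)(0,-2,1).

x(t) = C_1e^(-3t), y(t) = -C_1e^(-3t) + C_2e^(-4t) - 2C_3e^(4t), z(t) = -C_1e^(-3t) + C_3e^(4t)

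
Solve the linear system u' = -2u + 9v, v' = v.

Coefficient matrix A = [[-2, 9], [0, 1]].
Characteristic polynomial det(A - λI) = λ^2 + λ - 2 = 0.
Eigenvalues λ = -2, 1.
For λ=-2: (A-λI) row 1 is [0, 9], so an eigenvector is (-1, 0).
For λ=1: (A-λI) row 1 is [-3, 9], so an eigenvector is (3, 1).
General solution: C_1e^(-2t)(-1,0) + C_2e^(t)(3,1).

u(t) = -C_1e^(-2t) + 3C_2e^(t), v(t) = C_2e^(t)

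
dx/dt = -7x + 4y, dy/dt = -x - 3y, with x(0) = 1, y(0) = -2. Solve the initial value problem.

x(t) = -10te^(-5t) + e^(-5t), y(t) = -5te^(-5t) - 2e^(-5t)

Coefficient matrix A = [[-7, 4], [-1, -3]].
Characteristic polynomial det(A - λI) = λ^2 + 10λ + 25 = 0.
Single eigenvalue λ = -5 with algebraic multiplicity 2.
Eigenvector v = (-2,-1); generalized eigenvector w with (A-λI)w=v is (3,1).
General solution: e^(-5t)[c_1·v + c_2·(t·v + w)].
Applying x(0)=1, y(0)=-2 gives c_1=7, c_2=5.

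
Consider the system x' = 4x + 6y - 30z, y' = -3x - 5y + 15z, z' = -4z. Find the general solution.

Coefficient matrix A = [[4, 6, -30], [-3, -5, 15], [0, 0, -4]].
det(A - λI) = 0 gives eigenvalues λ = -2, 1, -4.
For λ=-2: eigenvector (-1,1,0).
For λ=1: eigenvector (-2,1,0).
For λ=-4: eigenvector (6,-3,1).
General solution: C_1e^(-2t)(-1,1,0) + C_2e^(t)(-2,1,0) + C_3e^(-4t)(6,-3,1).

x(t) = -C_1e^(-2t) - 2C_2e^(t) + 6C_3e^(-4t), y(t) = C_1e^(-2t) + C_2e^(t) - 3C_3e^(-4t), z(t) = C_3e^(-4t)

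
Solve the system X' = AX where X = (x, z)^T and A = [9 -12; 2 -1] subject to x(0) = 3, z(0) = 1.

Coefficient matrix A = [[9, -12], [2, -1]].
Characteristic polynomial det(A - λI) = λ^2 - 8λ + 15 = 0.
Eigenvalues λ = 5, 3.
For λ=5: (A-λI) row 1 is [4, -12], so an eigenvector is (3, 1).
For λ=3: (A-λI) row 1 is [6, -12], so an eigenvector is (-2, -1).
General solution: K_1e^(5t)(3,1) + K_2e^(3t)(-2,-1).
Applying x(0)=3, z(0)=1 gives K_1=1, K_2=0.

x(t) = 3e^(5t), z(t) = e^(5t)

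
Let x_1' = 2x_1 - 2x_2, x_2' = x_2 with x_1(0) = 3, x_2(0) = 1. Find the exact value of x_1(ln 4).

A = [[2,-2],[0,1]]; eigenvalues λ = 2, 1.
Eigenvectors: (1,0) for λ=2, (2,1) for λ=1.
From the initial condition, c_1 = 1, c_2 = 1.
x_1(ln 4) = (1)(4^2)(1) + (1)(4^1)(2) = 24.

24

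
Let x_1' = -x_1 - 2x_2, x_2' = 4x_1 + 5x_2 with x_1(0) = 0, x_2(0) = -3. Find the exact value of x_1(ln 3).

72

A = [[-1,-2],[4,5]]; eigenvalues λ = 3, 1.
Eigenvectors: (-1,2) for λ=3, (1,-1) for λ=1.
From the initial condition, c_1 = -3, c_2 = -3.
x_1(ln 3) = (-3)(3^3)(-1) + (-3)(3^1)(1) = 72.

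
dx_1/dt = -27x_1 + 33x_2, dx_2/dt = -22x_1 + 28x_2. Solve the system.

Coefficient matrix A = [[-27, 33], [-22, 28]].
Characteristic polynomial det(A - λI) = λ^2 - λ - 30 = 0.
Eigenvalues λ = 6, -5.
For λ=6: (A-λI) row 1 is [-33, 33], so an eigenvector is (1, 1).
For λ=-5: (A-λI) row 1 is [-22, 33], so an eigenvector is (-3, -2).
General solution: c_1e^(6t)(1,1) + c_2e^(-5t)(-3,-2).

x_1(t) = c_1e^(6t) - 3c_2e^(-5t), x_2(t) = c_1e^(6t) - 2c_2e^(-5t)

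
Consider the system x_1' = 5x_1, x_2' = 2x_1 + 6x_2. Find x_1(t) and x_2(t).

Coefficient matrix A = [[5, 0], [2, 6]].
Characteristic polynomial det(A - λI) = λ^2 - 11λ + 30 = 0.
Eigenvalues λ = 6, 5.
For λ=6: (A-λI) row 1 is [-1, 0], so an eigenvector is (0, 1).
For λ=5: (A-λI) row 2 is [2, 1], so an eigenvector is (-1, 2).
General solution: c_1e^(6t)(0,1) + c_2e^(5t)(-1,2).

x_1(t) = -c_2e^(5t), x_2(t) = c_1e^(6t) + 2c_2e^(5t)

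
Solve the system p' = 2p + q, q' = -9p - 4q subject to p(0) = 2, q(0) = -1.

p(t) = 5te^(-t) + 2e^(-t), q(t) = -15te^(-t) - e^(-t)

Coefficient matrix A = [[2, 1], [-9, -4]].
Characteristic polynomial det(A - λI) = λ^2 + 2λ + 1 = 0.
Single eigenvalue λ = -1 with algebraic multiplicity 2.
Eigenvector v = (1,-3); generalized eigenvector w with (A-λI)w=v is (0,1).
General solution: e^(-t)[K_1·v + K_2·(t·v + w)].
Applying p(0)=2, q(0)=-1 gives K_1=2, K_2=5.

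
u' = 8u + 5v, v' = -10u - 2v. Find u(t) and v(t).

u(t) = -C_1e^(3t)sin(5t) + C_2e^(3t)cos(5t), v(t) = C_1e^(3t)sin(5t) - C_1e^(3t)cos(5t) - C_2e^(3t)sin(5t) - C_2e^(3t)cos(5t)

Coefficient matrix A = [[8, 5], [-10, -2]].
Characteristic polynomial det(A - λI) = λ^2 - 6λ + 34 = 0.
Eigenvalues λ = 3 ± 5i (complex conjugate pair).
For λ=3+5i: an eigenvector is (0,-1) - i(-1,1) = (0 + i, -1 - i).
A real fundamental pair from Re and Im of e^((3+5i)t)v: X_1 = e^(3t)(cos(5t)·(0,-1) + sin(5t)·(-1,1)), X_2 = e^(3t)(sin(5t)·(0,-1) - cos(5t)·(-1,1)).
General solution: C_1X_1 + C_2X_2.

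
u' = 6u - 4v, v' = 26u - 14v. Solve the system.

Coefficient matrix A = [[6, -4], [26, -14]].
Characteristic polynomial det(A - λI) = λ^2 + 8λ + 20 = 0.
Eigenvalues λ = -4 ± 2i (complex conjugate pair).
For λ=-4+2i: an eigenvector is (-1,-3) - i(1,2) = (-1 - i, -3 - 2i).
A real fundamental pair from Re and Im of e^((-4+2i)t)v: X_1 = e^(-4t)(cos(2t)·(-1,-3) + sin(2t)·(1,2)), X_2 = e^(-4t)(sin(2t)·(-1,-3) - cos(2t)·(1,2)).
General solution: K_1X_1 + K_2X_2.

u(t) = K_1e^(-4t)sin(2t) - K_1e^(-4t)cos(2t) - K_2e^(-4t)sin(2t) - K_2e^(-4t)cos(2t), v(t) = 2K_1e^(-4t)sin(2t) - 3K_1e^(-4t)cos(2t) - 3K_2e^(-4t)sin(2t) - 2K_2e^(-4t)cos(2t)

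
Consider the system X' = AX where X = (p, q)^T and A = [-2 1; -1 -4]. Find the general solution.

p(t) = -K_1e^(-3t) - K_2te^(-3t), q(t) = K_1e^(-3t) + K_2te^(-3t) - K_2e^(-3t)

Coefficient matrix A = [[-2, 1], [-1, -4]].
Characteristic polynomial det(A - λI) = λ^2 + 6λ + 9 = 0.
Single eigenvalue λ = -3 with algebraic multiplicity 2.
Eigenvector v = (-1,1); generalized eigenvector w with (A-λI)w=v is (0,-1).
General solution: e^(-3t)[K_1·v + K_2·(t·v + w)].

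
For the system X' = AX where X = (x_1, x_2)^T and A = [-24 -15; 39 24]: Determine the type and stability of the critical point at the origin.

center

A = [[-24,-15],[39,24]]; det(A-λI) = λ^2 + 9.
λ = 0 ± 3i: zero real part.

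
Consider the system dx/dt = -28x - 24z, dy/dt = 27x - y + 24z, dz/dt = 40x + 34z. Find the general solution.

x(t) = -3K_1e^(4t) - 4K_3e^(2t), y(t) = 3K_1e^(4t) + K_2e^(-t) + 4K_3e^(2t), z(t) = 4K_1e^(4t) + 5K_3e^(2t)

Coefficient matrix A = [[-28, 0, -24], [27, -1, 24], [40, 0, 34]].
det(A - λI) = 0 gives eigenvalues λ = 4, -1, 2.
For λ=4: eigenvector (-3,3,4).
For λ=-1: eigenvector (0,1,0).
For λ=2: eigenvector (-4,4,5).
General solution: K_1e^(4t)(-3,3,4) + K_2e^(-t)(0,1,0) + K_3e^(2t)(-4,4,5).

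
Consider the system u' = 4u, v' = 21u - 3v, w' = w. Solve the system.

u(t) = C_1e^(4t), v(t) = 3C_1e^(4t) + C_2e^(-3t), w(t) = C_3e^(t)

Coefficient matrix A = [[4, 0, 0], [21, -3, 0], [0, 0, 1]].
det(A - λI) = 0 gives eigenvalues λ = 4, -3, 1.
For λ=4: eigenvector (1,3,0).
For λ=-3: eigenvector (0,1,0).
For λ=1: eigenvector (0,0,1).
General solution: C_1e^(4t)(1,3,0) + C_2e^(-3t)(0,1,0) + C_3e^(t)(0,0,1).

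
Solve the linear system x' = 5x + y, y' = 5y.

Coefficient matrix A = [[5, 1], [0, 5]].
Characteristic polynomial det(A - λI) = λ^2 - 10λ + 25 = 0.
Single eigenvalue λ = 5 with algebraic multiplicity 2.
Eigenvector v = (-1,0); generalized eigenvector w with (A-λI)w=v is (-3,-1).
General solution: e^(5t)[C_1·v + C_2·(t·v + w)].

x(t) = -C_1e^(5t) - C_2te^(5t) - 3C_2e^(5t), y(t) = -C_2e^(5t)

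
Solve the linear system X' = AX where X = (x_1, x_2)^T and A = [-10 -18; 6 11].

Coefficient matrix A = [[-10, -18], [6, 11]].
Characteristic polynomial det(A - λI) = λ^2 - λ - 2 = 0.
Eigenvalues λ = 2, -1.
For λ=2: (A-λI) row 1 is [-12, -18], so an eigenvector is (3, -2).
For λ=-1: (A-λI) row 1 is [-9, -18], so an eigenvector is (2, -1).
General solution: K_1e^(2t)(3,-2) + K_2e^(-t)(2,-1).

x_1(t) = 3K_1e^(2t) + 2K_2e^(-t), x_2(t) = -2K_1e^(2t) - K_2e^(-t)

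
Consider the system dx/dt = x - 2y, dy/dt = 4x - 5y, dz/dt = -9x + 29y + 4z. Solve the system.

x(t) = -K_1e^(-t) + K_2e^(-3t), y(t) = -K_1e^(-t) + 2K_2e^(-3t), z(t) = 4K_1e^(-t) - 7K_2e^(-3t) + K_3e^(4t)

Coefficient matrix A = [[1, -2, 0], [4, -5, 0], [-9, 29, 4]].
det(A - λI) = 0 gives eigenvalues λ = -1, -3, 4.
For λ=-1: eigenvector (-1,-1,4).
For λ=-3: eigenvector (1,2,-7).
For λ=4: eigenvector (0,0,1).
General solution: K_1e^(-t)(-1,-1,4) + K_2e^(-3t)(1,2,-7) + K_3e^(4t)(0,0,1).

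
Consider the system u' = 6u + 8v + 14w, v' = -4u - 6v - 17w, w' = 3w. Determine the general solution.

u(t) = K_1e^(-2t) + 2K_2e^(2t) - 2K_3e^(3t), v(t) = -K_1e^(-2t) - K_2e^(2t) - K_3e^(3t), w(t) = K_3e^(3t)

Coefficient matrix A = [[6, 8, 14], [-4, -6, -17], [0, 0, 3]].
det(A - λI) = 0 gives eigenvalues λ = -2, 2, 3.
For λ=-2: eigenvector (1,-1,0).
For λ=2: eigenvector (2,-1,0).
For λ=3: eigenvector (-2,-1,1).
General solution: K_1e^(-2t)(1,-1,0) + K_2e^(2t)(2,-1,0) + K_3e^(3t)(-2,-1,1).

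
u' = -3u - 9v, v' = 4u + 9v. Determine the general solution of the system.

u(t) = -3K_1e^(3t) - 3K_2te^(3t) - K_2e^(3t), v(t) = 2K_1e^(3t) + 2K_2te^(3t) + K_2e^(3t)

Coefficient matrix A = [[-3, -9], [4, 9]].
Characteristic polynomial det(A - λI) = λ^2 - 6λ + 9 = 0.
Single eigenvalue λ = 3 with algebraic multiplicity 2.
Eigenvector v = (-3,2); generalized eigenvector w with (A-λI)w=v is (-1,1).
General solution: e^(3t)[K_1·v + K_2·(t·v + w)].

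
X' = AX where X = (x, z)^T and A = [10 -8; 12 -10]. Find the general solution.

x(t) = -K_1e^(2t) - 2K_2e^(-2t), z(t) = -K_1e^(2t) - 3K_2e^(-2t)

Coefficient matrix A = [[10, -8], [12, -10]].
Characteristic polynomial det(A - λI) = λ^2 - 4 = 0.
Eigenvalues λ = 2, -2.
For λ=2: (A-λI) row 1 is [8, -8], so an eigenvector is (-1, -1).
For λ=-2: (A-λI) row 1 is [12, -8], so an eigenvector is (-2, -3).
General solution: K_1e^(2t)(-1,-1) + K_2e^(-2t)(-2,-3).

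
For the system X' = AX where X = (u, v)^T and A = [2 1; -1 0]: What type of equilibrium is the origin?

A = [[2,1],[-1,0]]; det(A-λI) = λ^2 - 2λ + 1.
repeated λ = 1 with a single eigenvector.

unstable improper node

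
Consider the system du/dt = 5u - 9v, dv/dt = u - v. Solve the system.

u(t) = -3C_1e^(2t) - 3C_2te^(2t) - C_2e^(2t), v(t) = -C_1e^(2t) - C_2te^(2t)

Coefficient matrix A = [[5, -9], [1, -1]].
Characteristic polynomial det(A - λI) = λ^2 - 4λ + 4 = 0.
Single eigenvalue λ = 2 with algebraic multiplicity 2.
Eigenvector v = (-3,-1); generalized eigenvector w with (A-λI)w=v is (-1,0).
General solution: e^(2t)[C_1·v + C_2·(t·v + w)].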